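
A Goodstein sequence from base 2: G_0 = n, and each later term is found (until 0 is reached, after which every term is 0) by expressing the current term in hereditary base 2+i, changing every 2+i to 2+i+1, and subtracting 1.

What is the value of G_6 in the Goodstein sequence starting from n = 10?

84073323

G_0=10  [base 2] 2^(2 + 1) + 2  →[2↦3]→  3^(3 + 1) + 3 = 84  −1 ⇒ G_1=83
G_1=83  [base 3] 3^(3 + 1) + 2  →[3↦4]→  4^(4 + 1) + 2 = 1026  −1 ⇒ G_2=1025
G_2=1025  [base 4] 4^(4 + 1) + 1  →[4↦5]→  5^(5 + 1) + 1 = 15626  −1 ⇒ G_3=15625
G_3=15625  [base 5] 5^(5 + 1)  →[5↦6]→  6^(6 + 1) = 279936  −1 ⇒ G_4=279935
G_4=279935  [base 6] 5·6^6 + 5·6^5 + 5·6^4 + 5·6^3 + 5·6^2 + 5·6 + 5  →[6↦7]→  5·7^7 + 5·7^5 + 5·7^4 + 5·7^3 + 5·7^2 + 5·7 + 5 = 4215755  −1 ⇒ G_5=4215754
G_5=4215754  [base 7] 5·7^7 + 5·7^5 + 5·7^4 + 5·7^3 + 5·7^2 + 5·7 + 4  →[7↦8]→  5·8^8 + 5·8^5 + 5·8^4 + 5·8^3 + 5·8^2 + 5·8 + 4 = 84073324  −1 ⇒ G_6=84073323
G_6=84073323  [base 8] 5·8^8 + 5·8^5 + 5·8^4 + 5·8^3 + 5·8^2 + 5·8 + 3  →[8↦9]→  5·9^9 + 5·9^5 + 5·9^4 + 5·9^3 + 5·9^2 + 5·9 + 3 = 1937434593  −1 ⇒ G_7=1937434592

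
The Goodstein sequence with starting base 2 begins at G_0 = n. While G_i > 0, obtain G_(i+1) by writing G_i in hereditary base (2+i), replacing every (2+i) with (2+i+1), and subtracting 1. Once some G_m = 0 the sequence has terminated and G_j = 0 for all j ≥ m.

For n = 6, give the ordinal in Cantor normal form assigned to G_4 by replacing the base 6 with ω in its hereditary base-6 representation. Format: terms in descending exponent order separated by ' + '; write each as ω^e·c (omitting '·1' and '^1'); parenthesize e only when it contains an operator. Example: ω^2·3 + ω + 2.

step 0: 6 = 2^2 + 2; sub 3 for 2: 3^3 + 3; = 30; G_1 = 30−1 = 29
step 1: 29 = 3^3 + 2; sub 4 for 3: 4^4 + 2; = 258; G_2 = 258−1 = 257
step 2: 257 = 4^4 + 1; sub 5 for 4: 5^5 + 1; = 3126; G_3 = 3126−1 = 3125
step 3: 3125 = 5^5; sub 6 for 5: 6^6; = 46656; G_4 = 46656−1 = 46655
step 4: 46655 = 5·6^5 + 5·6^4 + 5·6^3 + 5·6^2 + 5·6 + 5; sub 7 for 6: 5·7^5 + 5·7^4 + 5·7^3 + 5·7^2 + 5·7 + 5; = 98040; G_5 = 98040−1 = 98039

ω^5·5 + ω^4·5 + ω^3·5 + ω^2·5 + ω·5 + 5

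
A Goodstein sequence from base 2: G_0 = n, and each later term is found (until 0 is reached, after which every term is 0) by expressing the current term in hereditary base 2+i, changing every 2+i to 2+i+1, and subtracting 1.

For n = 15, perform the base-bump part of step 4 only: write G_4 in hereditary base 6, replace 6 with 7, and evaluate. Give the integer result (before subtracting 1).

6588345

i=0: 15 = 2^(2 + 1) + 2^2 + 2 + 1 (b=2); 2→3: 3^(3 + 1) + 3^3 + 3 + 1 = 112; 112−1 = 111
i=1: 111 = 3^(3 + 1) + 3^3 + 3 (b=3); 3→4: 4^(4 + 1) + 4^4 + 4 = 1284; 1284−1 = 1283
i=2: 1283 = 4^(4 + 1) + 4^4 + 3 (b=4); 4→5: 5^(5 + 1) + 5^5 + 3 = 18753; 18753−1 = 18752
i=3: 18752 = 5^(5 + 1) + 5^5 + 2 (b=5); 5→6: 6^(6 + 1) + 6^6 + 2 = 326594; 326594−1 = 326593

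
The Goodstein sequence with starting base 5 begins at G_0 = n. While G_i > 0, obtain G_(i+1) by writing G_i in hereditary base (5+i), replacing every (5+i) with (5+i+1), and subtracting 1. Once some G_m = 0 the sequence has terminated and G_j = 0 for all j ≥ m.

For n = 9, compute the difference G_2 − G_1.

(0) 9|_5 = 5 + 4 ↦ 6 + 4|_6 = 10 ⇒ 9
(1) 9|_6 = 6 + 3 ↦ 7 + 3|_7 = 10 ⇒ 9

0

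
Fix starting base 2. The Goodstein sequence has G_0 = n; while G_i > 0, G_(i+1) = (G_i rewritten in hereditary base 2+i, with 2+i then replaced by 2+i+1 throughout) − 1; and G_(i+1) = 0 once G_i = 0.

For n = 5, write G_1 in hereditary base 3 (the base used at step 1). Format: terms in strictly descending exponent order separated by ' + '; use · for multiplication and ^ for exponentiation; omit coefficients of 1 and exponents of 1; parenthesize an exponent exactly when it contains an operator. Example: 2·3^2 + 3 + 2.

3^3

base 2: 5 = 2^2 + 1; at 3: 3^3 + 1 = 28; next = 27
base 3: 27 = 3^3; at 4: 4^4 = 256; next = 255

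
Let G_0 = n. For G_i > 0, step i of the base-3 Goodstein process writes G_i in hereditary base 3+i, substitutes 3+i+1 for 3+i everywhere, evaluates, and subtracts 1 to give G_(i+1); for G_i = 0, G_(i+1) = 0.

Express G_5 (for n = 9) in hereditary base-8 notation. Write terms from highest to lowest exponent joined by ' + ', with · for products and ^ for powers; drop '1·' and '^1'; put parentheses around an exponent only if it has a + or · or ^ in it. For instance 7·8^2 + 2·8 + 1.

2·8 + 7

base 3: 9 = 3^2; at 4: 4^2 = 16; next = 15
base 4: 15 = 3·4 + 3; at 5: 3·5 + 3 = 18; next = 17
base 5: 17 = 3·5 + 2; at 6: 3·6 + 2 = 20; next = 19
base 6: 19 = 3·6 + 1; at 7: 3·7 + 1 = 22; next = 21
base 7: 21 = 3·7; at 8: 3·8 = 24; next = 23
base 8: 23 = 2·8 + 7; at 9: 2·9 + 7 = 25; next = 24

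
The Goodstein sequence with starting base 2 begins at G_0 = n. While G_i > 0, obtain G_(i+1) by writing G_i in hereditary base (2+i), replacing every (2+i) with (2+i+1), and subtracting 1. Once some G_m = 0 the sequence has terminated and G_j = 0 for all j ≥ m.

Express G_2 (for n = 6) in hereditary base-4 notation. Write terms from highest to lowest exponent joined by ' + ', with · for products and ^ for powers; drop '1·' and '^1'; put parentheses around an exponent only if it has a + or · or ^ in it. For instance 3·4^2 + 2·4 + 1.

4^4 + 1

G_0=6  [base 2] 2^2 + 2  →[2↦3]→  3^3 + 3 = 30  −1 ⇒ G_1=29
G_1=29  [base 3] 3^3 + 2  →[3↦4]→  4^4 + 2 = 258  −1 ⇒ G_2=257
G_2=257  [base 4] 4^4 + 1  →[4↦5]→  5^5 + 1 = 3126  −1 ⇒ G_3=3125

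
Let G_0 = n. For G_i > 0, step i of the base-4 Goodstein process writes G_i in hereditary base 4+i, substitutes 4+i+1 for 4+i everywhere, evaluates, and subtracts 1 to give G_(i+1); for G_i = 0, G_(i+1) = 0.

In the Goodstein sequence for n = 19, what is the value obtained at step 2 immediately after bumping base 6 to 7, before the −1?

base 4: 19 = 4^2 + 3; at 5: 5^2 + 3 = 28; next = 27
base 5: 27 = 5^2 + 2; at 6: 6^2 + 2 = 38; next = 37
base 6: 37 = 6^2 + 1; at 7: 7^2 + 1 = 50; next = 49

50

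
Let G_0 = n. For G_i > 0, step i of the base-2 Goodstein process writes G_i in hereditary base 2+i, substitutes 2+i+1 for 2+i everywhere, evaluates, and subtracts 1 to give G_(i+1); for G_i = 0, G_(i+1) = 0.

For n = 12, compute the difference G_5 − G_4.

i=0: 12 = 2^(2 + 1) + 2^2 (b=2); 2→3: 3^(3 + 1) + 3^3 = 108; 108−1 = 107
i=1: 107 = 3^(3 + 1) + 2·3^2 + 2·3 + 2 (b=3); 3→4: 4^(4 + 1) + 2·4^2 + 2·4 + 2 = 1066; 1066−1 = 1065
i=2: 1065 = 4^(4 + 1) + 2·4^2 + 2·4 + 1 (b=4); 4→5: 5^(5 + 1) + 2·5^2 + 2·5 + 1 = 15686; 15686−1 = 15685
i=3: 15685 = 5^(5 + 1) + 2·5^2 + 2·5 (b=5); 5→6: 6^(6 + 1) + 2·6^2 + 2·6 = 280020; 280020−1 = 280019
i=4: 280019 = 6^(6 + 1) + 2·6^2 + 6 + 5 (b=6); 6→7: 7^(7 + 1) + 2·7^2 + 7 + 5 = 5764911; 5764911−1 = 5764910

5484891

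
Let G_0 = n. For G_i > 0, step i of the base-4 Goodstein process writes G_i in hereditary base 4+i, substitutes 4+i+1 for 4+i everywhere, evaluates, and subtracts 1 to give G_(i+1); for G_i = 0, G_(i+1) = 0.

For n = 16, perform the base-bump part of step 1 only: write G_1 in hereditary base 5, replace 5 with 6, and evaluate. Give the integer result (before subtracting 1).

G_0 = 16. HB_4(16) = 4^2. Bump = 25. G_1 = 24.
G_1 = 24. HB_5(24) = 4·5 + 4. Bump = 28. G_2 = 27.

28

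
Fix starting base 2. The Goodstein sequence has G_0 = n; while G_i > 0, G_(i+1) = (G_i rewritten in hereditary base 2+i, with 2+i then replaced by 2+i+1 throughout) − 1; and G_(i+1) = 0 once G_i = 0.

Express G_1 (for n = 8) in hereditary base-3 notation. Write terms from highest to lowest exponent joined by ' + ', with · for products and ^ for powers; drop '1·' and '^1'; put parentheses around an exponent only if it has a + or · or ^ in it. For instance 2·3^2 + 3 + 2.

2·3^3 + 2·3^2 + 2·3 + 2

G_0 = 8. HB_2(8) = 2^(2 + 1). Bump = 81. G_1 = 80.
G_1 = 80. HB_3(80) = 2·3^3 + 2·3^2 + 2·3 + 2. Bump = 554. G_2 = 553.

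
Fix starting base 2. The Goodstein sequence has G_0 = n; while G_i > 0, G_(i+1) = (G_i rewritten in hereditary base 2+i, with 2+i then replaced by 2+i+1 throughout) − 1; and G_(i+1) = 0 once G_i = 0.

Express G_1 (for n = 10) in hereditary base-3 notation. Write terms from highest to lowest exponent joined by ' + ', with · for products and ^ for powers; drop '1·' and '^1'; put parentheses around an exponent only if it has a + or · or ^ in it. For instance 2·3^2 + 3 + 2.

G_0 = 10. HB_2(10) = 2^(2 + 1) + 2. Bump = 84. G_1 = 83.
G_1 = 83. HB_3(83) = 3^(3 + 1) + 2. Bump = 1026. G_2 = 1025.

3^(3 + 1) + 2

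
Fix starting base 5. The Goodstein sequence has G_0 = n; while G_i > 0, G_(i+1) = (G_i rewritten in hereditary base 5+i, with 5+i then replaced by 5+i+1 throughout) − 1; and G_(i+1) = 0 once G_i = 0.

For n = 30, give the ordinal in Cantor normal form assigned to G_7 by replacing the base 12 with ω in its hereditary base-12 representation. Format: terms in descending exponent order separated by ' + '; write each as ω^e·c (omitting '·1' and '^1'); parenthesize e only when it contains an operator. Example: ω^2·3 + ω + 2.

ω·11 + 11

G_0=30  [base 5] 5^2 + 5  →[5↦6]→  6^2 + 6 = 42  −1 ⇒ G_1=41
G_1=41  [base 6] 6^2 + 5  →[6↦7]→  7^2 + 5 = 54  −1 ⇒ G_2=53
G_2=53  [base 7] 7^2 + 4  →[7↦8]→  8^2 + 4 = 68  −1 ⇒ G_3=67
G_3=67  [base 8] 8^2 + 3  →[8↦9]→  9^2 + 3 = 84  −1 ⇒ G_4=83
G_4=83  [base 9] 9^2 + 2  →[9↦10]→  10^2 + 2 = 102  −1 ⇒ G_5=101
G_5=101  [base 10] 10^2 + 1  →[10↦11]→  11^2 + 1 = 122  −1 ⇒ G_6=121
G_6=121  [base 11] 11^2  →[11↦12]→  12^2 = 144  −1 ⇒ G_7=143
G_7=143  [base 12] 11·12 + 11  →[12↦13]→  11·13 + 11 = 154  −1 ⇒ G_8=153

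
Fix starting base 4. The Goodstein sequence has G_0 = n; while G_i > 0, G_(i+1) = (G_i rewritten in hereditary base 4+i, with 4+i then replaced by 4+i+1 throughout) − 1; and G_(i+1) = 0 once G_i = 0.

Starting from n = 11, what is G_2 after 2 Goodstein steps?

11 —HB4→ 2·4 + 3 —bump→ 2·5 + 3 = 13 —(−1)→ 12
12 —HB5→ 2·5 + 2 —bump→ 2·6 + 2 = 14 —(−1)→ 13
13 —HB6→ 2·6 + 1 —bump→ 2·7 + 1 = 15 —(−1)→ 14

13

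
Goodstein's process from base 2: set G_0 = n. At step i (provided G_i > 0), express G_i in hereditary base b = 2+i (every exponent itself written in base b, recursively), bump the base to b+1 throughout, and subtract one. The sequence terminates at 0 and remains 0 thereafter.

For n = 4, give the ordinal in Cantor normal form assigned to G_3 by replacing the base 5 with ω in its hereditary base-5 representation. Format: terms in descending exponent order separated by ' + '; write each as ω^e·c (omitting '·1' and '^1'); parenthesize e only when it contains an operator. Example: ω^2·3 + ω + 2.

4 —HB2→ 2^2 —bump→ 3^3 = 27 —(−1)→ 26
26 —HB3→ 2·3^2 + 2·3 + 2 —bump→ 2·4^2 + 2·4 + 2 = 42 —(−1)→ 41
41 —HB4→ 2·4^2 + 2·4 + 1 —bump→ 2·5^2 + 2·5 + 1 = 61 —(−1)→ 60
60 —HB5→ 2·5^2 + 2·5 —bump→ 2·6^2 + 2·6 = 84 —(−1)→ 83

ω^2·2 + ω·2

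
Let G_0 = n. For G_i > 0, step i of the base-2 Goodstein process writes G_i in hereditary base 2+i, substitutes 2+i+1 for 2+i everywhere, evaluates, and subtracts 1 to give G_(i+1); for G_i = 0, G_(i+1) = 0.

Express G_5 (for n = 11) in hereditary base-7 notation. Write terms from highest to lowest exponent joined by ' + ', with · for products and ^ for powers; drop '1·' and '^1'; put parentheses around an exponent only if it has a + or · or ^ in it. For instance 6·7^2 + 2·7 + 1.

base 2: 11 = 2^(2 + 1) + 2 + 1; at 3: 3^(3 + 1) + 3 + 1 = 85; next = 84
base 3: 84 = 3^(3 + 1) + 3; at 4: 4^(4 + 1) + 4 = 1028; next = 1027
base 4: 1027 = 4^(4 + 1) + 3; at 5: 5^(5 + 1) + 3 = 15628; next = 15627
base 5: 15627 = 5^(5 + 1) + 2; at 6: 6^(6 + 1) + 2 = 279938; next = 279937
base 6: 279937 = 6^(6 + 1) + 1; at 7: 7^(7 + 1) + 1 = 5764802; next = 5764801
base 7: 5764801 = 7^(7 + 1); at 8: 8^(8 + 1) = 134217728; next = 134217727

7^(7 + 1)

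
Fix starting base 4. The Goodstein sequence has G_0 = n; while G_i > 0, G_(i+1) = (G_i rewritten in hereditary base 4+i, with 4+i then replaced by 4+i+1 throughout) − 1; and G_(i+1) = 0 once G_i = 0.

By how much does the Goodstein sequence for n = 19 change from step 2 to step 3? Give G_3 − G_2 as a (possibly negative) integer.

i=0: 19 = 4^2 + 3 (b=4); 4→5: 5^2 + 3 = 28; 28−1 = 27
i=1: 27 = 5^2 + 2 (b=5); 5→6: 6^2 + 2 = 38; 38−1 = 37
i=2: 37 = 6^2 + 1 (b=6); 6→7: 7^2 + 1 = 50; 50−1 = 49

12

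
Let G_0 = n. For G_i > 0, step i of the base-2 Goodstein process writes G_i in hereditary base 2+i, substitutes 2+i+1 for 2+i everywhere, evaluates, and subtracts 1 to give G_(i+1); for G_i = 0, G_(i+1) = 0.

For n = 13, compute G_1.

108

G_0=13  [base 2] 2^(2 + 1) + 2^2 + 1  →[2↦3]→  3^(3 + 1) + 3^3 + 1 = 109  −1 ⇒ G_1=108
G_1=108  [base 3] 3^(3 + 1) + 3^3  →[3↦4]→  4^(4 + 1) + 4^4 = 1280  −1 ⇒ G_2=1279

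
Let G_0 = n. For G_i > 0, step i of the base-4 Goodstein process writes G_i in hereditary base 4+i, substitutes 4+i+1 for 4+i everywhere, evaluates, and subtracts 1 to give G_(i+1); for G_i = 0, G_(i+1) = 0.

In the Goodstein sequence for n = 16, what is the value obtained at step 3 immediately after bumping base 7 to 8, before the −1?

i=0: 16 = 4^2 (b=4); 4→5: 5^2 = 25; 25−1 = 24
i=1: 24 = 4·5 + 4 (b=5); 5→6: 4·6 + 4 = 28; 28−1 = 27
i=2: 27 = 4·6 + 3 (b=6); 6→7: 4·7 + 3 = 31; 31−1 = 30
i=3: 30 = 4·7 + 2 (b=7); 7→8: 4·8 + 2 = 34; 34−1 = 33

34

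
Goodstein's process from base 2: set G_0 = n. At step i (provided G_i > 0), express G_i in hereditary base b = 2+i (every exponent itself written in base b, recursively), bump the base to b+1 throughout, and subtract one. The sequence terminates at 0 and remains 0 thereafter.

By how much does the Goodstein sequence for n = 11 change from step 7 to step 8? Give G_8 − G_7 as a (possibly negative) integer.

67328168473

[0] 11 ≡ 2^(2 + 1) + 2 + 1 (base 2). Lift 3: 85. −1: 84.
[1] 84 ≡ 3^(3 + 1) + 3 (base 3). Lift 4: 1028. −1: 1027.
[2] 1027 ≡ 4^(4 + 1) + 3 (base 4). Lift 5: 15628. −1: 15627.
[3] 15627 ≡ 5^(5 + 1) + 2 (base 5). Lift 6: 279938. −1: 279937.
[4] 279937 ≡ 6^(6 + 1) + 1 (base 6). Lift 7: 5764802. −1: 5764801.
[5] 5764801 ≡ 7^(7 + 1) (base 7). Lift 8: 134217728. −1: 134217727.
[6] 134217727 ≡ 7·8^8 + 7·8^7 + 7·8^6 + 7·8^5 + 7·8^4 + 7·8^3 + 7·8^2 + 7·8 + 7 (base 8). Lift 9: 2749609303. −1: 2749609302.
[7] 2749609302 ≡ 7·9^9 + 7·9^7 + 7·9^6 + 7·9^5 + 7·9^4 + 7·9^3 + 7·9^2 + 7·9 + 6 (base 9). Lift 10: 70077777776. −1: 70077777775.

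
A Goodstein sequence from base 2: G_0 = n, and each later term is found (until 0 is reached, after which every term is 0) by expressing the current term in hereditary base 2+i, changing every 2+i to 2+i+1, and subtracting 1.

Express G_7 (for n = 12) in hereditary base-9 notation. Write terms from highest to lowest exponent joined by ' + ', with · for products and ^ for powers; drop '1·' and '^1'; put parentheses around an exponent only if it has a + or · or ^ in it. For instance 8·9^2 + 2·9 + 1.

G_0 = 12. HB_2(12) = 2^(2 + 1) + 2^2. Bump = 108. G_1 = 107.
G_1 = 107. HB_3(107) = 3^(3 + 1) + 2·3^2 + 2·3 + 2. Bump = 1066. G_2 = 1065.
G_2 = 1065. HB_4(1065) = 4^(4 + 1) + 2·4^2 + 2·4 + 1. Bump = 15686. G_3 = 15685.
G_3 = 15685. HB_5(15685) = 5^(5 + 1) + 2·5^2 + 2·5. Bump = 280020. G_4 = 280019.
G_4 = 280019. HB_6(280019) = 6^(6 + 1) + 2·6^2 + 6 + 5. Bump = 5764911. G_5 = 5764910.
G_5 = 5764910. HB_7(5764910) = 7^(7 + 1) + 2·7^2 + 7 + 4. Bump = 134217868. G_6 = 134217867.
G_6 = 134217867. HB_8(134217867) = 8^(8 + 1) + 2·8^2 + 8 + 3. Bump = 3486784575. G_7 = 3486784574.
G_7 = 3486784574. HB_9(3486784574) = 9^(9 + 1) + 2·9^2 + 9 + 2. Bump = 100000000212. G_8 = 100000000211.

9^(9 + 1) + 2·9^2 + 9 + 2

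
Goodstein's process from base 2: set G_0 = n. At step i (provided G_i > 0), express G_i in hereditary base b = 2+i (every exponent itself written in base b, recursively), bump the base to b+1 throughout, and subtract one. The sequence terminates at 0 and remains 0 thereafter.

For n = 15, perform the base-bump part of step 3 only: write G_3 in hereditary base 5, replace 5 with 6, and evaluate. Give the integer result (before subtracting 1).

G_0 = 15. HB_2(15) = 2^(2 + 1) + 2^2 + 2 + 1. Bump = 112. G_1 = 111.
G_1 = 111. HB_3(111) = 3^(3 + 1) + 3^3 + 3. Bump = 1284. G_2 = 1283.
G_2 = 1283. HB_4(1283) = 4^(4 + 1) + 4^4 + 3. Bump = 18753. G_3 = 18752.
G_3 = 18752. HB_5(18752) = 5^(5 + 1) + 5^5 + 2. Bump = 326594. G_4 = 326593.

326594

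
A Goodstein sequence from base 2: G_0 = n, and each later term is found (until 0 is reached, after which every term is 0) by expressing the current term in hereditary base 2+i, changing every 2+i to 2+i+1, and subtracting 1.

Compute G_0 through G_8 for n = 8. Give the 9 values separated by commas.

8 —HB2→ 2^(2 + 1) —bump→ 3^(3 + 1) = 81 —(−1)→ 80
80 —HB3→ 2·3^3 + 2·3^2 + 2·3 + 2 —bump→ 2·4^4 + 2·4^2 + 2·4 + 2 = 554 —(−1)→ 553
553 —HB4→ 2·4^4 + 2·4^2 + 2·4 + 1 —bump→ 2·5^5 + 2·5^2 + 2·5 + 1 = 6311 —(−1)→ 6310
6310 —HB5→ 2·5^5 + 2·5^2 + 2·5 —bump→ 2·6^6 + 2·6^2 + 2·6 = 93396 —(−1)→ 93395
93395 —HB6→ 2·6^6 + 2·6^2 + 6 + 5 —bump→ 2·7^7 + 2·7^2 + 7 + 5 = 1647196 —(−1)→ 1647195
1647195 —HB7→ 2·7^7 + 2·7^2 + 7 + 4 —bump→ 2·8^8 + 2·8^2 + 8 + 4 = 33554572 —(−1)→ 33554571
33554571 —HB8→ 2·8^8 + 2·8^2 + 8 + 3 —bump→ 2·9^9 + 2·9^2 + 9 + 3 = 774841152 —(−1)→ 774841151
774841151 —HB9→ 2·9^9 + 2·9^2 + 9 + 2 —bump→ 2·10^10 + 2·10^2 + 10 + 2 = 20000000212 —(−1)→ 20000000211

8, 80, 553, 6310, 93395, 1647195, 33554571, 774841151, 20000000211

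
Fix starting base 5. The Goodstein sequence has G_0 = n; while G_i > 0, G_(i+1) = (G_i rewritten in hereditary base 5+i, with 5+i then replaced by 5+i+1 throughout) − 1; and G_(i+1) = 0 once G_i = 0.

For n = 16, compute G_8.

26

i=0: 16 = 3·5 + 1 (b=5); 5→6: 3·6 + 1 = 19; 19−1 = 18
i=1: 18 = 3·6 (b=6); 6→7: 3·7 = 21; 21−1 = 20
i=2: 20 = 2·7 + 6 (b=7); 7→8: 2·8 + 6 = 22; 22−1 = 21
i=3: 21 = 2·8 + 5 (b=8); 8→9: 2·9 + 5 = 23; 23−1 = 22
i=4: 22 = 2·9 + 4 (b=9); 9→10: 2·10 + 4 = 24; 24−1 = 23
i=5: 23 = 2·10 + 3 (b=10); 10→11: 2·11 + 3 = 25; 25−1 = 24
i=6: 24 = 2·11 + 2 (b=11); 11→12: 2·12 + 2 = 26; 26−1 = 25
i=7: 25 = 2·12 + 1 (b=12); 12→13: 2·13 + 1 = 27; 27−1 = 26
i=8: 26 = 2·13 (b=13); 13→14: 2·14 = 28; 28−1 = 27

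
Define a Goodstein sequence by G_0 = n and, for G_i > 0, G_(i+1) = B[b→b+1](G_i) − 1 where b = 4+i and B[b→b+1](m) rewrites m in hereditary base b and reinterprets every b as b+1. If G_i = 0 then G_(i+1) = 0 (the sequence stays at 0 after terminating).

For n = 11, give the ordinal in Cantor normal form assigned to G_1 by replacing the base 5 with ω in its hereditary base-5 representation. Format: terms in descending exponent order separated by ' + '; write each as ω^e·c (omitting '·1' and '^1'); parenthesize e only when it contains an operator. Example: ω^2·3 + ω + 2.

ω·2 + 2

[0] 11 ≡ 2·4 + 3 (base 4). Lift 5: 13. −1: 12.
[1] 12 ≡ 2·5 + 2 (base 5). Lift 6: 14. −1: 13.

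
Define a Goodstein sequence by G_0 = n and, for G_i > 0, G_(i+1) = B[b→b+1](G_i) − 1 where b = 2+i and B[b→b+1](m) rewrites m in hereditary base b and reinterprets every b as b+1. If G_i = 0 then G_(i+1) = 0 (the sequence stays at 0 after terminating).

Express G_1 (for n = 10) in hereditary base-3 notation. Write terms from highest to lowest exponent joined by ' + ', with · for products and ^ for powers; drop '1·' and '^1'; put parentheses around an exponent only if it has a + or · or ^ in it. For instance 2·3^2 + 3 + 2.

3^(3 + 1) + 2

[0] 10 ≡ 2^(2 + 1) + 2 (base 2). Lift 3: 84. −1: 83.
[1] 83 ≡ 3^(3 + 1) + 2 (base 3). Lift 4: 1026. −1: 1025.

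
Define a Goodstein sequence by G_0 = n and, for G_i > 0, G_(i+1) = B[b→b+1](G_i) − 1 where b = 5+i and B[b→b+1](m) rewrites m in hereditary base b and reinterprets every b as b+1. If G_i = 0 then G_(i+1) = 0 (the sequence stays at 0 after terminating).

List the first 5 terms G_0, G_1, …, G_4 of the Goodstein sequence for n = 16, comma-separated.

16 —HB5→ 3·5 + 1 —bump→ 3·6 + 1 = 19 —(−1)→ 18
18 —HB6→ 3·6 —bump→ 3·7 = 21 —(−1)→ 20
20 —HB7→ 2·7 + 6 —bump→ 2·8 + 6 = 22 —(−1)→ 21
21 —HB8→ 2·8 + 5 —bump→ 2·9 + 5 = 23 —(−1)→ 22

16, 18, 20, 21, 22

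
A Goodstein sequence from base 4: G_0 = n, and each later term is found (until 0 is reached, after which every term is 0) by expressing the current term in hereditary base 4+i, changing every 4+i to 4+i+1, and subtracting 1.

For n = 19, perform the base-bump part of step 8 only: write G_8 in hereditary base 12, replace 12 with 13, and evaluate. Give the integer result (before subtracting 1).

[0] 19 ≡ 4^2 + 3 (base 4). Lift 5: 28. −1: 27.
[1] 27 ≡ 5^2 + 2 (base 5). Lift 6: 38. −1: 37.
[2] 37 ≡ 6^2 + 1 (base 6). Lift 7: 50. −1: 49.
[3] 49 ≡ 7^2 (base 7). Lift 8: 64. −1: 63.
[4] 63 ≡ 7·8 + 7 (base 8). Lift 9: 70. −1: 69.
[5] 69 ≡ 7·9 + 6 (base 9). Lift 10: 76. −1: 75.
[6] 75 ≡ 7·10 + 5 (base 10). Lift 11: 82. −1: 81.
[7] 81 ≡ 7·11 + 4 (base 11). Lift 12: 88. −1: 87.
[8] 87 ≡ 7·12 + 3 (base 12). Lift 13: 94. −1: 93.

94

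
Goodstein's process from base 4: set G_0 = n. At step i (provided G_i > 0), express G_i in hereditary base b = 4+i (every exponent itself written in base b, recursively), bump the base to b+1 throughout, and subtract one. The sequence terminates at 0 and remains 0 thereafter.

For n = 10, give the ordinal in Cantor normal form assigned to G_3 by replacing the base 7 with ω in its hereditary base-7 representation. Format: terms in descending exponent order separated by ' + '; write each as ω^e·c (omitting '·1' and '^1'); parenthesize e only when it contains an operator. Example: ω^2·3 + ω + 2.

ω + 6

G_0 = 10. HB_4(10) = 2·4 + 2. Bump = 12. G_1 = 11.
G_1 = 11. HB_5(11) = 2·5 + 1. Bump = 13. G_2 = 12.
G_2 = 12. HB_6(12) = 2·6. Bump = 14. G_3 = 13.
G_3 = 13. HB_7(13) = 7 + 6. Bump = 14. G_4 = 13.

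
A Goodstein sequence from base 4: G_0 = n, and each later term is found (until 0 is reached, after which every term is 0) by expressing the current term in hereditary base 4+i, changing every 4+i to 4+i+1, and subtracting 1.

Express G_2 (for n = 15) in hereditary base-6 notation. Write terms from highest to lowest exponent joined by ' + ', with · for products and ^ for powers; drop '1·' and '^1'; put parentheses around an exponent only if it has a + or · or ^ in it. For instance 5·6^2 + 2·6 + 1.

15 —HB4→ 3·4 + 3 —bump→ 3·5 + 3 = 18 —(−1)→ 17
17 —HB5→ 3·5 + 2 —bump→ 3·6 + 2 = 20 —(−1)→ 19

3·6 + 1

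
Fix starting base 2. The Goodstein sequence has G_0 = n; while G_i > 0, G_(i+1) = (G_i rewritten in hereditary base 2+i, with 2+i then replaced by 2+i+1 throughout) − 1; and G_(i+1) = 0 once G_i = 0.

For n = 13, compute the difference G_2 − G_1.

[0] 13 ≡ 2^(2 + 1) + 2^2 + 1 (base 2). Lift 3: 109. −1: 108.
[1] 108 ≡ 3^(3 + 1) + 3^3 (base 3). Lift 4: 1280. −1: 1279.

1171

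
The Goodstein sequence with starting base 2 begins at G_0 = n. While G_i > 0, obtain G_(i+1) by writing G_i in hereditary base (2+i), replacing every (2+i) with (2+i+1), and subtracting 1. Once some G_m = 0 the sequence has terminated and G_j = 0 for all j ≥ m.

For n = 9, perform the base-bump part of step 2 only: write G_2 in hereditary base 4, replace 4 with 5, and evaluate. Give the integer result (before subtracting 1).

9843

base 2: 9 = 2^(2 + 1) + 1; at 3: 3^(3 + 1) + 1 = 82; next = 81
base 3: 81 = 3^(3 + 1); at 4: 4^(4 + 1) = 1024; next = 1023
base 4: 1023 = 3·4^4 + 3·4^3 + 3·4^2 + 3·4 + 3; at 5: 3·5^5 + 3·5^3 + 3·5^2 + 3·5 + 3 = 9843; next = 9842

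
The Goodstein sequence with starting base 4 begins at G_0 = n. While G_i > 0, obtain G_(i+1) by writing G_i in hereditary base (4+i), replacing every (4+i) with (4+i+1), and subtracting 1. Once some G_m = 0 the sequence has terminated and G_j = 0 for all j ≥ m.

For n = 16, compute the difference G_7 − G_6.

G_0 = 16. HB_4(16) = 4^2. Bump = 25. G_1 = 24.
G_1 = 24. HB_5(24) = 4·5 + 4. Bump = 28. G_2 = 27.
G_2 = 27. HB_6(27) = 4·6 + 3. Bump = 31. G_3 = 30.
G_3 = 30. HB_7(30) = 4·7 + 2. Bump = 34. G_4 = 33.
G_4 = 33. HB_8(33) = 4·8 + 1. Bump = 37. G_5 = 36.
G_5 = 36. HB_9(36) = 4·9. Bump = 40. G_6 = 39.
G_6 = 39. HB_10(39) = 3·10 + 9. Bump = 42. G_7 = 41.

2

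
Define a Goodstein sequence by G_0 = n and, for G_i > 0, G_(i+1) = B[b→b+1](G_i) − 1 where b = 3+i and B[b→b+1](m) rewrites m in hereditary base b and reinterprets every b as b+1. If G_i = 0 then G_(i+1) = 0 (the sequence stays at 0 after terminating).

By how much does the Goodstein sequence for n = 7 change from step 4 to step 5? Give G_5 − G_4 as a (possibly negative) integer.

G_0=7  [base 3] 2·3 + 1  →[3↦4]→  2·4 + 1 = 9  −1 ⇒ G_1=8
G_1=8  [base 4] 2·4  →[4↦5]→  2·5 = 10  −1 ⇒ G_2=9
G_2=9  [base 5] 5 + 4  →[5↦6]→  6 + 4 = 10  −1 ⇒ G_3=9
G_3=9  [base 6] 6 + 3  →[6↦7]→  7 + 3 = 10  −1 ⇒ G_4=9
G_4=9  [base 7] 7 + 2  →[7↦8]→  8 + 2 = 10  −1 ⇒ G_5=9

0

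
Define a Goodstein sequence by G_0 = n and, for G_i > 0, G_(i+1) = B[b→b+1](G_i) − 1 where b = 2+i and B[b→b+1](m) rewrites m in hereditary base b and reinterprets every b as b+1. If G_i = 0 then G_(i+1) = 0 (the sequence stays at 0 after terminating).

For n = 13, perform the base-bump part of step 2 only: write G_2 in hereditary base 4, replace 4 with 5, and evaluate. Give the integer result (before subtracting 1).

16093

G_0=13  [base 2] 2^(2 + 1) + 2^2 + 1  →[2↦3]→  3^(3 + 1) + 3^3 + 1 = 109  −1 ⇒ G_1=108
G_1=108  [base 3] 3^(3 + 1) + 3^3  →[3↦4]→  4^(4 + 1) + 4^4 = 1280  −1 ⇒ G_2=1279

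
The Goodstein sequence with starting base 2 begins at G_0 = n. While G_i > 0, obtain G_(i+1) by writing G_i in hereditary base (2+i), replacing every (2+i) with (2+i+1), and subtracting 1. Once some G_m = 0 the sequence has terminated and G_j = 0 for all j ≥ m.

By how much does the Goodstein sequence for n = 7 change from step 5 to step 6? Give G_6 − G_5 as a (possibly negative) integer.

15953672

base 2: 7 = 2^2 + 2 + 1; at 3: 3^3 + 3 + 1 = 31; next = 30
base 3: 30 = 3^3 + 3; at 4: 4^4 + 4 = 260; next = 259
base 4: 259 = 4^4 + 3; at 5: 5^5 + 3 = 3128; next = 3127
base 5: 3127 = 5^5 + 2; at 6: 6^6 + 2 = 46658; next = 46657
base 6: 46657 = 6^6 + 1; at 7: 7^7 + 1 = 823544; next = 823543
base 7: 823543 = 7^7; at 8: 8^8 = 16777216; next = 16777215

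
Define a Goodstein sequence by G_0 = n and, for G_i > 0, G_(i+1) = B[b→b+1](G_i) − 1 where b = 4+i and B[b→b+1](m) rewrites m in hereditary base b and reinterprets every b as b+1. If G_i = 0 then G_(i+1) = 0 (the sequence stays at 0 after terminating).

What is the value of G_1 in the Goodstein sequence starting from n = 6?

6

i=0: 6 = 4 + 2 (b=4); 4→5: 5 + 2 = 7; 7−1 = 6
i=1: 6 = 5 + 1 (b=5); 5→6: 6 + 1 = 7; 7−1 = 6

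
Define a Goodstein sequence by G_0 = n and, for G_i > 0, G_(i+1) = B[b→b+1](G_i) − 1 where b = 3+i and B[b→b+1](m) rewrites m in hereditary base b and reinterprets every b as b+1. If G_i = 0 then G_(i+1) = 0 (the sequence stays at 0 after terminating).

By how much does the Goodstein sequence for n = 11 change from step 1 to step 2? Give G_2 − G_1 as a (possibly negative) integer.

G_0=11  [base 3] 3^2 + 2  →[3↦4]→  4^2 + 2 = 18  −1 ⇒ G_1=17
G_1=17  [base 4] 4^2 + 1  →[4↦5]→  5^2 + 1 = 26  −1 ⇒ G_2=25

8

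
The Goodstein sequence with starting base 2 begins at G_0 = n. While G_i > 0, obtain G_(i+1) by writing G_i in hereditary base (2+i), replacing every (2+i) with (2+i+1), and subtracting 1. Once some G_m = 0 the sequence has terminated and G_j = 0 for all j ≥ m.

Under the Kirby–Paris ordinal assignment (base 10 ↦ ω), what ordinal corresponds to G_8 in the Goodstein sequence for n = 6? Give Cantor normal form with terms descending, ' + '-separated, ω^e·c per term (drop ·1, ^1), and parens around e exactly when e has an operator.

[0] 6 ≡ 2^2 + 2 (base 2). Lift 3: 30. −1: 29.
[1] 29 ≡ 3^3 + 2 (base 3). Lift 4: 258. −1: 257.
[2] 257 ≡ 4^4 + 1 (base 4). Lift 5: 3126. −1: 3125.
[3] 3125 ≡ 5^5 (base 5). Lift 6: 46656. −1: 46655.
[4] 46655 ≡ 5·6^5 + 5·6^4 + 5·6^3 + 5·6^2 + 5·6 + 5 (base 6). Lift 7: 98040. −1: 98039.
[5] 98039 ≡ 5·7^5 + 5·7^4 + 5·7^3 + 5·7^2 + 5·7 + 4 (base 7). Lift 8: 187244. −1: 187243.
[6] 187243 ≡ 5·8^5 + 5·8^4 + 5·8^3 + 5·8^2 + 5·8 + 3 (base 8). Lift 9: 332148. −1: 332147.
[7] 332147 ≡ 5·9^5 + 5·9^4 + 5·9^3 + 5·9^2 + 5·9 + 2 (base 9). Lift 10: 555552. −1: 555551.
[8] 555551 ≡ 5·10^5 + 5·10^4 + 5·10^3 + 5·10^2 + 5·10 + 1 (base 10). Lift 11: 885776. −1: 885775.

ω^5·5 + ω^4·5 + ω^3·5 + ω^2·5 + ω·5 + 1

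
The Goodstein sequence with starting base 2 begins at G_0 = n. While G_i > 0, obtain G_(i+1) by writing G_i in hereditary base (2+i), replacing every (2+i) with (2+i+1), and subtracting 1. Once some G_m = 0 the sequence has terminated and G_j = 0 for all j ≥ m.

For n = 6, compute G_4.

i=0: 6 = 2^2 + 2 (b=2); 2→3: 3^3 + 3 = 30; 30−1 = 29
i=1: 29 = 3^3 + 2 (b=3); 3→4: 4^4 + 2 = 258; 258−1 = 257
i=2: 257 = 4^4 + 1 (b=4); 4→5: 5^5 + 1 = 3126; 3126−1 = 3125
i=3: 3125 = 5^5 (b=5); 5→6: 6^6 = 46656; 46656−1 = 46655
i=4: 46655 = 5·6^5 + 5·6^4 + 5·6^3 + 5·6^2 + 5·6 + 5 (b=6); 6→7: 5·7^5 + 5·7^4 + 5·7^3 + 5·7^2 + 5·7 + 5 = 98040; 98040−1 = 98039

46655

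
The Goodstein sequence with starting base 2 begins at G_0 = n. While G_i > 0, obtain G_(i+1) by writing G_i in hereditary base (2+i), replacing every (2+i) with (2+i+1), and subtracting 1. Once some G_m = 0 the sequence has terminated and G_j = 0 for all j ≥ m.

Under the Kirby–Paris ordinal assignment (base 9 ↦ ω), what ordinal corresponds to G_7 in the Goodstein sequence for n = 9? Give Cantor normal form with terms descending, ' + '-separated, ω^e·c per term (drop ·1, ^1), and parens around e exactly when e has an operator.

G_0 = 9. HB_2(9) = 2^(2 + 1) + 1. Bump = 82. G_1 = 81.
G_1 = 81. HB_3(81) = 3^(3 + 1). Bump = 1024. G_2 = 1023.
G_2 = 1023. HB_4(1023) = 3·4^4 + 3·4^3 + 3·4^2 + 3·4 + 3. Bump = 9843. G_3 = 9842.
G_3 = 9842. HB_5(9842) = 3·5^5 + 3·5^3 + 3·5^2 + 3·5 + 2. Bump = 140744. G_4 = 140743.
G_4 = 140743. HB_6(140743) = 3·6^6 + 3·6^3 + 3·6^2 + 3·6 + 1. Bump = 2471827. G_5 = 2471826.
G_5 = 2471826. HB_7(2471826) = 3·7^7 + 3·7^3 + 3·7^2 + 3·7. Bump = 50333400. G_6 = 50333399.
G_6 = 50333399. HB_8(50333399) = 3·8^8 + 3·8^3 + 3·8^2 + 2·8 + 7. Bump = 1162263922. G_7 = 1162263921.
G_7 = 1162263921. HB_9(1162263921) = 3·9^9 + 3·9^3 + 3·9^2 + 2·9 + 6. Bump = 30000003326. G_8 = 30000003325.

ω^ω·3 + ω^3·3 + ω^2·3 + ω·2 + 6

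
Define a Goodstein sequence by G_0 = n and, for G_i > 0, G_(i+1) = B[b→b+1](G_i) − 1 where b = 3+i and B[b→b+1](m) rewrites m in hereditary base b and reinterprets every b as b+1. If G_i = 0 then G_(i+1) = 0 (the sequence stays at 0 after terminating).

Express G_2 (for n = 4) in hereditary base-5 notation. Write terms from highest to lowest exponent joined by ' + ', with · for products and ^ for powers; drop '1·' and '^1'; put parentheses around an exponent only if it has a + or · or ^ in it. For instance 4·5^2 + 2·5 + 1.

4

(0) 4|_3 = 3 + 1 ↦ 4 + 1|_4 = 5 ⇒ 4
(1) 4|_4 = 4 ↦ 5|_5 = 5 ⇒ 4
(2) 4|_5 = 4 ↦ 4|_6 = 4 ⇒ 3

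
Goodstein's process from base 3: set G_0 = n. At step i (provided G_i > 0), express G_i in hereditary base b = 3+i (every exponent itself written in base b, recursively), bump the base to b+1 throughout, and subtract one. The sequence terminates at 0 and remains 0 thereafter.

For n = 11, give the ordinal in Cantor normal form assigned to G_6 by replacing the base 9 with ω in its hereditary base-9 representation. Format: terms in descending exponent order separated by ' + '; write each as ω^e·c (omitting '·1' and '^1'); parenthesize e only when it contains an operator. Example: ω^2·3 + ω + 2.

11 —HB3→ 3^2 + 2 —bump→ 4^2 + 2 = 18 —(−1)→ 17
17 —HB4→ 4^2 + 1 —bump→ 5^2 + 1 = 26 —(−1)→ 25
25 —HB5→ 5^2 —bump→ 6^2 = 36 —(−1)→ 35
35 —HB6→ 5·6 + 5 —bump→ 5·7 + 5 = 40 —(−1)→ 39
39 —HB7→ 5·7 + 4 —bump→ 5·8 + 4 = 44 —(−1)→ 43
43 —HB8→ 5·8 + 3 —bump→ 5·9 + 3 = 48 —(−1)→ 47

ω·5 + 2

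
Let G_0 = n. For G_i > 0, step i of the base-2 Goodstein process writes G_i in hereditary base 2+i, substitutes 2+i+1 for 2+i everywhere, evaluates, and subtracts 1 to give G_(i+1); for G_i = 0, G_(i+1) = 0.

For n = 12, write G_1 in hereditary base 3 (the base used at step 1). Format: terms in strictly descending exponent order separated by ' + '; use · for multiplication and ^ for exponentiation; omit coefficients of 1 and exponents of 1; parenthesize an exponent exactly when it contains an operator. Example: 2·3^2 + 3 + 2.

3^(3 + 1) + 2·3^2 + 2·3 + 2

G_0=12  [base 2] 2^(2 + 1) + 2^2  →[2↦3]→  3^(3 + 1) + 3^3 = 108  −1 ⇒ G_1=107
G_1=107  [base 3] 3^(3 + 1) + 2·3^2 + 2·3 + 2  →[3↦4]→  4^(4 + 1) + 2·4^2 + 2·4 + 2 = 1066  −1 ⇒ G_2=1065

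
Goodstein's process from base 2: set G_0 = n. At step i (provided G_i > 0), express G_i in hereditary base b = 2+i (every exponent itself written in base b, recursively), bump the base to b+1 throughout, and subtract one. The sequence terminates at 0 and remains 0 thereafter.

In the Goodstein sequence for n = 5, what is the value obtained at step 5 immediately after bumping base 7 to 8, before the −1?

1752

G_0=5  [base 2] 2^2 + 1  →[2↦3]→  3^3 + 1 = 28  −1 ⇒ G_1=27
G_1=27  [base 3] 3^3  →[3↦4]→  4^4 = 256  −1 ⇒ G_2=255
G_2=255  [base 4] 3·4^3 + 3·4^2 + 3·4 + 3  →[4↦5]→  3·5^3 + 3·5^2 + 3·5 + 3 = 468  −1 ⇒ G_3=467
G_3=467  [base 5] 3·5^3 + 3·5^2 + 3·5 + 2  →[5↦6]→  3·6^3 + 3·6^2 + 3·6 + 2 = 776  −1 ⇒ G_4=775
G_4=775  [base 6] 3·6^3 + 3·6^2 + 3·6 + 1  →[6↦7]→  3·7^3 + 3·7^2 + 3·7 + 1 = 1198  −1 ⇒ G_5=1197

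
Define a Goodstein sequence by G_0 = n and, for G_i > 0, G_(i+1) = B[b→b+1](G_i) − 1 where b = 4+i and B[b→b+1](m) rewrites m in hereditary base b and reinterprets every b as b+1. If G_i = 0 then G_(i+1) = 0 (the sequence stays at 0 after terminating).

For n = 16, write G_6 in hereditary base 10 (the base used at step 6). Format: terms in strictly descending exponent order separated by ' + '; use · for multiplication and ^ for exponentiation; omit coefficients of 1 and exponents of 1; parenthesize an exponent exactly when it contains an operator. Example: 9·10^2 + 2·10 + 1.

3·10 + 9

16 —HB4→ 4^2 —bump→ 5^2 = 25 —(−1)→ 24
24 —HB5→ 4·5 + 4 —bump→ 4·6 + 4 = 28 —(−1)→ 27
27 —HB6→ 4·6 + 3 —bump→ 4·7 + 3 = 31 —(−1)→ 30
30 —HB7→ 4·7 + 2 —bump→ 4·8 + 2 = 34 —(−1)→ 33
33 —HB8→ 4·8 + 1 —bump→ 4·9 + 1 = 37 —(−1)→ 36
36 —HB9→ 4·9 —bump→ 4·10 = 40 —(−1)→ 39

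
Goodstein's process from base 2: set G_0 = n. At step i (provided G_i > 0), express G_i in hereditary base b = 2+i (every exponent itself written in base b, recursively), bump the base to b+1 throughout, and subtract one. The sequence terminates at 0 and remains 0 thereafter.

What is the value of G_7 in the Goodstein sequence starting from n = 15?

G_0 = 15. HB_2(15) = 2^(2 + 1) + 2^2 + 2 + 1. Bump = 112. G_1 = 111.
G_1 = 111. HB_3(111) = 3^(3 + 1) + 3^3 + 3. Bump = 1284. G_2 = 1283.
G_2 = 1283. HB_4(1283) = 4^(4 + 1) + 4^4 + 3. Bump = 18753. G_3 = 18752.
G_3 = 18752. HB_5(18752) = 5^(5 + 1) + 5^5 + 2. Bump = 326594. G_4 = 326593.
G_4 = 326593. HB_6(326593) = 6^(6 + 1) + 6^6 + 1. Bump = 6588345. G_5 = 6588344.
G_5 = 6588344. HB_7(6588344) = 7^(7 + 1) + 7^7. Bump = 150994944. G_6 = 150994943.
G_6 = 150994943. HB_8(150994943) = 8^(8 + 1) + 7·8^7 + 7·8^6 + 7·8^5 + 7·8^4 + 7·8^3 + 7·8^2 + 7·8 + 7. Bump = 3524450281. G_7 = 3524450280.
G_7 = 3524450280. HB_9(3524450280) = 9^(9 + 1) + 7·9^7 + 7·9^6 + 7·9^5 + 7·9^4 + 7·9^3 + 7·9^2 + 7·9 + 6. Bump = 100077777776. G_8 = 100077777775.

3524450280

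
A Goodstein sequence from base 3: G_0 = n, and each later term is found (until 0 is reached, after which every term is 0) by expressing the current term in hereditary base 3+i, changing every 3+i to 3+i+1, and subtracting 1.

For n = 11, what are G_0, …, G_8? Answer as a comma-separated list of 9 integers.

11, 17, 25, 35, 39, 43, 47, 51, 55

base 3: 11 = 3^2 + 2; at 4: 4^2 + 2 = 18; next = 17
base 4: 17 = 4^2 + 1; at 5: 5^2 + 1 = 26; next = 25
base 5: 25 = 5^2; at 6: 6^2 = 36; next = 35
base 6: 35 = 5·6 + 5; at 7: 5·7 + 5 = 40; next = 39
base 7: 39 = 5·7 + 4; at 8: 5·8 + 4 = 44; next = 43
base 8: 43 = 5·8 + 3; at 9: 5·9 + 3 = 48; next = 47
base 9: 47 = 5·9 + 2; at 10: 5·10 + 2 = 52; next = 51
base 10: 51 = 5·10 + 1; at 11: 5·11 + 1 = 56; next = 55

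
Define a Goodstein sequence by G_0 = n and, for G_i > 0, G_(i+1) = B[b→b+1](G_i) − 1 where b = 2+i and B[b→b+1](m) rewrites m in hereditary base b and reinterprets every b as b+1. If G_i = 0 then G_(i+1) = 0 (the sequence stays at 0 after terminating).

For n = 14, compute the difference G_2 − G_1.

1171

(0) 14|_2 = 2^(2 + 1) + 2^2 + 2 ↦ 3^(3 + 1) + 3^3 + 3|_3 = 111 ⇒ 110
(1) 110|_3 = 3^(3 + 1) + 3^3 + 2 ↦ 4^(4 + 1) + 4^4 + 2|_4 = 1282 ⇒ 1281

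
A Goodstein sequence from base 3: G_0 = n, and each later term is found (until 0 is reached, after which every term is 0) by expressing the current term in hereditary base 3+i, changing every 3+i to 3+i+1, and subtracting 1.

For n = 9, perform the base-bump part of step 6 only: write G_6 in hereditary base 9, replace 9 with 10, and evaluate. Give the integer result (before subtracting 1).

(0) 9|_3 = 3^2 ↦ 4^2|_4 = 16 ⇒ 15
(1) 15|_4 = 3·4 + 3 ↦ 3·5 + 3|_5 = 18 ⇒ 17
(2) 17|_5 = 3·5 + 2 ↦ 3·6 + 2|_6 = 20 ⇒ 19
(3) 19|_6 = 3·6 + 1 ↦ 3·7 + 1|_7 = 22 ⇒ 21
(4) 21|_7 = 3·7 ↦ 3·8|_8 = 24 ⇒ 23
(5) 23|_8 = 2·8 + 7 ↦ 2·9 + 7|_9 = 25 ⇒ 24

26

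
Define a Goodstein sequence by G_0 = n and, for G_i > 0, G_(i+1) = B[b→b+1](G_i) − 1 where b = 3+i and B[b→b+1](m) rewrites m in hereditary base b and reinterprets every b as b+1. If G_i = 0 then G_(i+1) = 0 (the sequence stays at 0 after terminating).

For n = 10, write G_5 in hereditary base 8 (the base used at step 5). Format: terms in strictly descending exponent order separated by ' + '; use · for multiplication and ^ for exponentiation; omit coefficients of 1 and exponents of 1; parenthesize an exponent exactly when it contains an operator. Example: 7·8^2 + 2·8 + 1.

base 3: 10 = 3^2 + 1; at 4: 4^2 + 1 = 17; next = 16
base 4: 16 = 4^2; at 5: 5^2 = 25; next = 24
base 5: 24 = 4·5 + 4; at 6: 4·6 + 4 = 28; next = 27
base 6: 27 = 4·6 + 3; at 7: 4·7 + 3 = 31; next = 30
base 7: 30 = 4·7 + 2; at 8: 4·8 + 2 = 34; next = 33

4·8 + 1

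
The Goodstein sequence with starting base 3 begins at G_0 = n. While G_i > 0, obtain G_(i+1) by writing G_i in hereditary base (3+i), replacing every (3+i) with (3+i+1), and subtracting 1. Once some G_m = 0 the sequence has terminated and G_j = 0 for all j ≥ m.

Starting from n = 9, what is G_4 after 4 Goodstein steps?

9 —HB3→ 3^2 —bump→ 4^2 = 16 —(−1)→ 15
15 —HB4→ 3·4 + 3 —bump→ 3·5 + 3 = 18 —(−1)→ 17
17 —HB5→ 3·5 + 2 —bump→ 3·6 + 2 = 20 —(−1)→ 19
19 —HB6→ 3·6 + 1 —bump→ 3·7 + 1 = 22 —(−1)→ 21
21 —HB7→ 3·7 —bump→ 3·8 = 24 —(−1)→ 23

21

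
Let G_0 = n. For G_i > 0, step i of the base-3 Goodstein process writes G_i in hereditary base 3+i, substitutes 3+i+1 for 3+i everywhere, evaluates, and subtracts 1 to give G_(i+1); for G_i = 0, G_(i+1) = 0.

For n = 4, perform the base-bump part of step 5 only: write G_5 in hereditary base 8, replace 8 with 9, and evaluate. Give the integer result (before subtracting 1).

[0] 4 ≡ 3 + 1 (base 3). Lift 4: 5. −1: 4.
[1] 4 ≡ 4 (base 4). Lift 5: 5. −1: 4.
[2] 4 ≡ 4 (base 5). Lift 6: 4. −1: 3.
[3] 3 ≡ 3 (base 6). Lift 7: 3. −1: 2.
[4] 2 ≡ 2 (base 7). Lift 8: 2. −1: 1.
[5] 1 ≡ 1 (base 8). Lift 9: 1. −1: 0.

1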